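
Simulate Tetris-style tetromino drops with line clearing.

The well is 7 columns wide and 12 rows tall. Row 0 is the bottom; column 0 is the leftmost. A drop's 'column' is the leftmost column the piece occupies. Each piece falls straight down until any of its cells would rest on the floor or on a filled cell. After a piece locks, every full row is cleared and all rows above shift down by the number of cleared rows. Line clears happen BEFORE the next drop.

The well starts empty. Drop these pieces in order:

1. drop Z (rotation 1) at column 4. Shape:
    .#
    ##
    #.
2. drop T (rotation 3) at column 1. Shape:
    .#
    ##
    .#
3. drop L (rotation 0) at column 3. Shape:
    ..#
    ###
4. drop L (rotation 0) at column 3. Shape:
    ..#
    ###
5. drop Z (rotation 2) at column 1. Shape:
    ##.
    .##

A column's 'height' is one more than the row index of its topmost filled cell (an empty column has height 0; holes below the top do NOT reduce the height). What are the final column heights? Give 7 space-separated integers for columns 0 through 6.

Drop 1: Z rot1 at col 4 lands with bottom-row=0; cleared 0 line(s) (total 0); column heights now [0 0 0 0 2 3 0], max=3
Drop 2: T rot3 at col 1 lands with bottom-row=0; cleared 0 line(s) (total 0); column heights now [0 2 3 0 2 3 0], max=3
Drop 3: L rot0 at col 3 lands with bottom-row=3; cleared 0 line(s) (total 0); column heights now [0 2 3 4 4 5 0], max=5
Drop 4: L rot0 at col 3 lands with bottom-row=5; cleared 0 line(s) (total 0); column heights now [0 2 3 6 6 7 0], max=7
Drop 5: Z rot2 at col 1 lands with bottom-row=6; cleared 0 line(s) (total 0); column heights now [0 8 8 7 6 7 0], max=8

Answer: 0 8 8 7 6 7 0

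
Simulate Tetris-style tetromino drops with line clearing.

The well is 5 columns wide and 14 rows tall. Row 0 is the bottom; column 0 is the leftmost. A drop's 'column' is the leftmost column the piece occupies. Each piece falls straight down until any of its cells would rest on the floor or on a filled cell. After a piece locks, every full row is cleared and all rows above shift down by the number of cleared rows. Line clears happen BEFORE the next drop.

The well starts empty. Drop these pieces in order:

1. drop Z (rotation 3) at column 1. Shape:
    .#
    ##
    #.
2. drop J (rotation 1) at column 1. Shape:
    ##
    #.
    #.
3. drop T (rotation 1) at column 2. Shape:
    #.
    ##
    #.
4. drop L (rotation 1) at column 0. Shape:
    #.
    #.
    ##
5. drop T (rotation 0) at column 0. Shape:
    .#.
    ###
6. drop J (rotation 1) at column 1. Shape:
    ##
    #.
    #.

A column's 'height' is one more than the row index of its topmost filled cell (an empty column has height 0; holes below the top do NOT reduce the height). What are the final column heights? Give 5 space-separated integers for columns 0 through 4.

Answer: 9 13 13 7 0

Derivation:
Drop 1: Z rot3 at col 1 lands with bottom-row=0; cleared 0 line(s) (total 0); column heights now [0 2 3 0 0], max=3
Drop 2: J rot1 at col 1 lands with bottom-row=2; cleared 0 line(s) (total 0); column heights now [0 5 5 0 0], max=5
Drop 3: T rot1 at col 2 lands with bottom-row=5; cleared 0 line(s) (total 0); column heights now [0 5 8 7 0], max=8
Drop 4: L rot1 at col 0 lands with bottom-row=5; cleared 0 line(s) (total 0); column heights now [8 6 8 7 0], max=8
Drop 5: T rot0 at col 0 lands with bottom-row=8; cleared 0 line(s) (total 0); column heights now [9 10 9 7 0], max=10
Drop 6: J rot1 at col 1 lands with bottom-row=10; cleared 0 line(s) (total 0); column heights now [9 13 13 7 0], max=13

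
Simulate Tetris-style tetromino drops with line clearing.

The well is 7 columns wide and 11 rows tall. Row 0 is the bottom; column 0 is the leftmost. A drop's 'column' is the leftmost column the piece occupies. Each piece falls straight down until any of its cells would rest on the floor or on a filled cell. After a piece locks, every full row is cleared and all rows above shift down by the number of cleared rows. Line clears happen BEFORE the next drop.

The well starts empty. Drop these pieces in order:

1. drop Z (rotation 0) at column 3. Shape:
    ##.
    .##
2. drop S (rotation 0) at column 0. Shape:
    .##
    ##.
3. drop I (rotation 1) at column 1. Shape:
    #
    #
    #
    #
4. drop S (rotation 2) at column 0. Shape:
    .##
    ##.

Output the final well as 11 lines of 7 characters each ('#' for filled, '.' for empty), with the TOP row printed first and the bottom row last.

Drop 1: Z rot0 at col 3 lands with bottom-row=0; cleared 0 line(s) (total 0); column heights now [0 0 0 2 2 1 0], max=2
Drop 2: S rot0 at col 0 lands with bottom-row=0; cleared 0 line(s) (total 0); column heights now [1 2 2 2 2 1 0], max=2
Drop 3: I rot1 at col 1 lands with bottom-row=2; cleared 0 line(s) (total 0); column heights now [1 6 2 2 2 1 0], max=6
Drop 4: S rot2 at col 0 lands with bottom-row=6; cleared 0 line(s) (total 0); column heights now [7 8 8 2 2 1 0], max=8

Answer: .......
.......
.......
.##....
##.....
.#.....
.#.....
.#.....
.#.....
.####..
##..##.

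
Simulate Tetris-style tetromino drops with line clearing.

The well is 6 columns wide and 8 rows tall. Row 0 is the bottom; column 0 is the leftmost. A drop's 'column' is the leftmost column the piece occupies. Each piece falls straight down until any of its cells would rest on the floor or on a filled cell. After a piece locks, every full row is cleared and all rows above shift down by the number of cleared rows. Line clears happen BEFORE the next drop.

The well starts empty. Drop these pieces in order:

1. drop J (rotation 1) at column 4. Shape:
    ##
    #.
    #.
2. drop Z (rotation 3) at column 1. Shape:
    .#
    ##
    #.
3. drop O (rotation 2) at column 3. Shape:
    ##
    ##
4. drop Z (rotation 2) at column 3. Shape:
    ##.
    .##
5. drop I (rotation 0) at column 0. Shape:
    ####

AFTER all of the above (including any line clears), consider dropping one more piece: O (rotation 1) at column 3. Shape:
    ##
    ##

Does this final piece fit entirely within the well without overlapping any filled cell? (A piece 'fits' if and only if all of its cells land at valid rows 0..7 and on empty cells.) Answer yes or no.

Drop 1: J rot1 at col 4 lands with bottom-row=0; cleared 0 line(s) (total 0); column heights now [0 0 0 0 3 3], max=3
Drop 2: Z rot3 at col 1 lands with bottom-row=0; cleared 0 line(s) (total 0); column heights now [0 2 3 0 3 3], max=3
Drop 3: O rot2 at col 3 lands with bottom-row=3; cleared 0 line(s) (total 0); column heights now [0 2 3 5 5 3], max=5
Drop 4: Z rot2 at col 3 lands with bottom-row=5; cleared 0 line(s) (total 0); column heights now [0 2 3 7 7 6], max=7
Drop 5: I rot0 at col 0 lands with bottom-row=7; cleared 0 line(s) (total 0); column heights now [8 8 8 8 7 6], max=8
Test piece O rot1 at col 3 (width 2): heights before test = [8 8 8 8 7 6]; fits = False

Answer: no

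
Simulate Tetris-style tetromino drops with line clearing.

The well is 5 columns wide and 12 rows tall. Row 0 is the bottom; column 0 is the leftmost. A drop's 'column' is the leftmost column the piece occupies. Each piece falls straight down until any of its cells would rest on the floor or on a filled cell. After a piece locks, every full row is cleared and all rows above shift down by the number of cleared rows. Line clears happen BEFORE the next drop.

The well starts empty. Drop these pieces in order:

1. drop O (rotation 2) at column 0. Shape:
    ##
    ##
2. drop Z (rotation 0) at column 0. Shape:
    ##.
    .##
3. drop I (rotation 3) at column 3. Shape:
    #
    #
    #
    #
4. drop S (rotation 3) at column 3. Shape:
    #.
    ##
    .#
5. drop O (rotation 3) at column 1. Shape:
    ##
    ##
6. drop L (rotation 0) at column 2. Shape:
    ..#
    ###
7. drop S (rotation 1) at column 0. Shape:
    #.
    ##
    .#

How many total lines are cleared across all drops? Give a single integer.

Answer: 0

Derivation:
Drop 1: O rot2 at col 0 lands with bottom-row=0; cleared 0 line(s) (total 0); column heights now [2 2 0 0 0], max=2
Drop 2: Z rot0 at col 0 lands with bottom-row=2; cleared 0 line(s) (total 0); column heights now [4 4 3 0 0], max=4
Drop 3: I rot3 at col 3 lands with bottom-row=0; cleared 0 line(s) (total 0); column heights now [4 4 3 4 0], max=4
Drop 4: S rot3 at col 3 lands with bottom-row=3; cleared 0 line(s) (total 0); column heights now [4 4 3 6 5], max=6
Drop 5: O rot3 at col 1 lands with bottom-row=4; cleared 0 line(s) (total 0); column heights now [4 6 6 6 5], max=6
Drop 6: L rot0 at col 2 lands with bottom-row=6; cleared 0 line(s) (total 0); column heights now [4 6 7 7 8], max=8
Drop 7: S rot1 at col 0 lands with bottom-row=6; cleared 0 line(s) (total 0); column heights now [9 8 7 7 8], max=9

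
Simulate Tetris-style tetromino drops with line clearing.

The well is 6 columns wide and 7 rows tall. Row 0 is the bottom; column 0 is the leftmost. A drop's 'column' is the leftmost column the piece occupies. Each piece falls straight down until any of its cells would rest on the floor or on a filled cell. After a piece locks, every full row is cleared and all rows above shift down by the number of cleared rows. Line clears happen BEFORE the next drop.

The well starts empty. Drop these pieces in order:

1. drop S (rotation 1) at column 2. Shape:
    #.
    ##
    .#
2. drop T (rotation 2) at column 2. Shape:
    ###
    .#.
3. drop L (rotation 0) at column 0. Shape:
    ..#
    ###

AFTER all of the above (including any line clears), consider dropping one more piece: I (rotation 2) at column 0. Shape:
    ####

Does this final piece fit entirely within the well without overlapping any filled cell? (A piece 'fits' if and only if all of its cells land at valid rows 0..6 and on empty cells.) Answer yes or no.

Drop 1: S rot1 at col 2 lands with bottom-row=0; cleared 0 line(s) (total 0); column heights now [0 0 3 2 0 0], max=3
Drop 2: T rot2 at col 2 lands with bottom-row=2; cleared 0 line(s) (total 0); column heights now [0 0 4 4 4 0], max=4
Drop 3: L rot0 at col 0 lands with bottom-row=4; cleared 0 line(s) (total 0); column heights now [5 5 6 4 4 0], max=6
Test piece I rot2 at col 0 (width 4): heights before test = [5 5 6 4 4 0]; fits = True

Answer: yes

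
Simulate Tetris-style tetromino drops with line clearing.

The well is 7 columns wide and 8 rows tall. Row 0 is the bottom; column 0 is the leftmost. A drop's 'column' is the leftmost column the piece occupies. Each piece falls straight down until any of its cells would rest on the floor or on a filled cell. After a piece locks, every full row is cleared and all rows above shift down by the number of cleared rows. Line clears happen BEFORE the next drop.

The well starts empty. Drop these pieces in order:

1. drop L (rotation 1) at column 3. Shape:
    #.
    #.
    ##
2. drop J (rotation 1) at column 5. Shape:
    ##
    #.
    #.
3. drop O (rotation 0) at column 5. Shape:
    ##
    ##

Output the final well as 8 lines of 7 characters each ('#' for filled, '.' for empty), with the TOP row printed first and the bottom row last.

Answer: .......
.......
.......
.....##
.....##
...#.##
...#.#.
...###.

Derivation:
Drop 1: L rot1 at col 3 lands with bottom-row=0; cleared 0 line(s) (total 0); column heights now [0 0 0 3 1 0 0], max=3
Drop 2: J rot1 at col 5 lands with bottom-row=0; cleared 0 line(s) (total 0); column heights now [0 0 0 3 1 3 3], max=3
Drop 3: O rot0 at col 5 lands with bottom-row=3; cleared 0 line(s) (total 0); column heights now [0 0 0 3 1 5 5], max=5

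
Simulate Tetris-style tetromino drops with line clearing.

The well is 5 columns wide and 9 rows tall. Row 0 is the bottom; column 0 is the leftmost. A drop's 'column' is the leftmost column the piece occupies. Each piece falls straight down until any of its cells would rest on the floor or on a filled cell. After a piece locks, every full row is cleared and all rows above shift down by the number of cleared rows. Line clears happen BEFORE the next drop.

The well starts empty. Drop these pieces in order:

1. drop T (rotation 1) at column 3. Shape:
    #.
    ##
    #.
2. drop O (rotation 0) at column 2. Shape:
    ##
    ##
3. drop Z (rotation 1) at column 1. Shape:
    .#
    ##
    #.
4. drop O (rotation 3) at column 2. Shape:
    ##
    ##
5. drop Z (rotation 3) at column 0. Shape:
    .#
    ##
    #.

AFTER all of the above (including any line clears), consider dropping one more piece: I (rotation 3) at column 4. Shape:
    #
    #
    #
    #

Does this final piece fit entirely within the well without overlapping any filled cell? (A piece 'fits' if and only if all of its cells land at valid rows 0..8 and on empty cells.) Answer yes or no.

Drop 1: T rot1 at col 3 lands with bottom-row=0; cleared 0 line(s) (total 0); column heights now [0 0 0 3 2], max=3
Drop 2: O rot0 at col 2 lands with bottom-row=3; cleared 0 line(s) (total 0); column heights now [0 0 5 5 2], max=5
Drop 3: Z rot1 at col 1 lands with bottom-row=4; cleared 0 line(s) (total 0); column heights now [0 6 7 5 2], max=7
Drop 4: O rot3 at col 2 lands with bottom-row=7; cleared 0 line(s) (total 0); column heights now [0 6 9 9 2], max=9
Drop 5: Z rot3 at col 0 lands with bottom-row=5; cleared 0 line(s) (total 0); column heights now [7 8 9 9 2], max=9
Test piece I rot3 at col 4 (width 1): heights before test = [7 8 9 9 2]; fits = True

Answer: yes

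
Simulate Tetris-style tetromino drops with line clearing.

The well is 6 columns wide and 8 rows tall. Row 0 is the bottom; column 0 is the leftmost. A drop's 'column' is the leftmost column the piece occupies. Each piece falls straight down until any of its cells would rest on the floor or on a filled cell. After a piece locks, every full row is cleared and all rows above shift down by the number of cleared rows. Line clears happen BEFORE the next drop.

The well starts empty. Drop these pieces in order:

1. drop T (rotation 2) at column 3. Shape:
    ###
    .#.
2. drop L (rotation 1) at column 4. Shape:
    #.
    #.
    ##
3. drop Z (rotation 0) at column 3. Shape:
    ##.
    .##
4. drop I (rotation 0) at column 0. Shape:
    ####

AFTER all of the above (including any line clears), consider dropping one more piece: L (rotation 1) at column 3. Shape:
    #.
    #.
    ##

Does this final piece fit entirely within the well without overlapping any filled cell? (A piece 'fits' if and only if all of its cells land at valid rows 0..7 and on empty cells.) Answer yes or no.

Drop 1: T rot2 at col 3 lands with bottom-row=0; cleared 0 line(s) (total 0); column heights now [0 0 0 2 2 2], max=2
Drop 2: L rot1 at col 4 lands with bottom-row=2; cleared 0 line(s) (total 0); column heights now [0 0 0 2 5 3], max=5
Drop 3: Z rot0 at col 3 lands with bottom-row=5; cleared 0 line(s) (total 0); column heights now [0 0 0 7 7 6], max=7
Drop 4: I rot0 at col 0 lands with bottom-row=7; cleared 0 line(s) (total 0); column heights now [8 8 8 8 7 6], max=8
Test piece L rot1 at col 3 (width 2): heights before test = [8 8 8 8 7 6]; fits = False

Answer: no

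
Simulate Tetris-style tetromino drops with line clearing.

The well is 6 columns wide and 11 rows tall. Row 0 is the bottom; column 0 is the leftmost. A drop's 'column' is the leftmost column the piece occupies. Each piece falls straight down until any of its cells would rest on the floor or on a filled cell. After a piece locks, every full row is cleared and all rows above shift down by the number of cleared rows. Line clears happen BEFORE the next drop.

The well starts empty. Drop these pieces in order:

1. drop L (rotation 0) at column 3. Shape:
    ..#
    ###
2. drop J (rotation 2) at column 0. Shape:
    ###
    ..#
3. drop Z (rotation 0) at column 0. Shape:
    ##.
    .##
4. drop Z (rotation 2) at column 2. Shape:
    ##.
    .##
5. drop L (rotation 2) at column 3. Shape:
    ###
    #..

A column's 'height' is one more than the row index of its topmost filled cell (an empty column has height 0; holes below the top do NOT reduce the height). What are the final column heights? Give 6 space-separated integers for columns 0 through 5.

Drop 1: L rot0 at col 3 lands with bottom-row=0; cleared 0 line(s) (total 0); column heights now [0 0 0 1 1 2], max=2
Drop 2: J rot2 at col 0 lands with bottom-row=0; cleared 0 line(s) (total 0); column heights now [2 2 2 1 1 2], max=2
Drop 3: Z rot0 at col 0 lands with bottom-row=2; cleared 0 line(s) (total 0); column heights now [4 4 3 1 1 2], max=4
Drop 4: Z rot2 at col 2 lands with bottom-row=2; cleared 0 line(s) (total 0); column heights now [4 4 4 4 3 2], max=4
Drop 5: L rot2 at col 3 lands with bottom-row=4; cleared 0 line(s) (total 0); column heights now [4 4 4 6 6 6], max=6

Answer: 4 4 4 6 6 6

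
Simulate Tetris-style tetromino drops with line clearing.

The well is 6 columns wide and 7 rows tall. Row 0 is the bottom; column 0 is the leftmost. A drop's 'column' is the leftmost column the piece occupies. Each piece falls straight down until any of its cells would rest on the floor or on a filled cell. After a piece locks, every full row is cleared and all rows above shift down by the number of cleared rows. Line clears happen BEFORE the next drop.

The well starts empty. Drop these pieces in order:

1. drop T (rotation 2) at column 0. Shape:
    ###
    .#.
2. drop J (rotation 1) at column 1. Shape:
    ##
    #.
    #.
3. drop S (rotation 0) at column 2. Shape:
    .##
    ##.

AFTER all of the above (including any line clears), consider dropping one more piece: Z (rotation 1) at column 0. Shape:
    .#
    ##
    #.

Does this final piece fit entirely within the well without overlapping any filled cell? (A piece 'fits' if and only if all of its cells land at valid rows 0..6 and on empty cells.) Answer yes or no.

Answer: yes

Derivation:
Drop 1: T rot2 at col 0 lands with bottom-row=0; cleared 0 line(s) (total 0); column heights now [2 2 2 0 0 0], max=2
Drop 2: J rot1 at col 1 lands with bottom-row=2; cleared 0 line(s) (total 0); column heights now [2 5 5 0 0 0], max=5
Drop 3: S rot0 at col 2 lands with bottom-row=5; cleared 0 line(s) (total 0); column heights now [2 5 6 7 7 0], max=7
Test piece Z rot1 at col 0 (width 2): heights before test = [2 5 6 7 7 0]; fits = True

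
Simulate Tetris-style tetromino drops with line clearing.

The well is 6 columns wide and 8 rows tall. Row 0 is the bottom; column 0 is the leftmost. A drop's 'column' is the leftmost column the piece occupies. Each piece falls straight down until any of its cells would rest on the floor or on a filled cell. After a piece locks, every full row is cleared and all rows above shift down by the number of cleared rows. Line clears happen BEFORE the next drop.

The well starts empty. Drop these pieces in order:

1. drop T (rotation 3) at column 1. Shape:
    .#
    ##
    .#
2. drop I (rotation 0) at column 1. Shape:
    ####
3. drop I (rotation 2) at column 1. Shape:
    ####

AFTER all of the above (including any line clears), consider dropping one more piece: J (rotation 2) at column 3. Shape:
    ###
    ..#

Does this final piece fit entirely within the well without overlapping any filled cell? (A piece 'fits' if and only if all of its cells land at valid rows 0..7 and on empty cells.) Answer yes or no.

Drop 1: T rot3 at col 1 lands with bottom-row=0; cleared 0 line(s) (total 0); column heights now [0 2 3 0 0 0], max=3
Drop 2: I rot0 at col 1 lands with bottom-row=3; cleared 0 line(s) (total 0); column heights now [0 4 4 4 4 0], max=4
Drop 3: I rot2 at col 1 lands with bottom-row=4; cleared 0 line(s) (total 0); column heights now [0 5 5 5 5 0], max=5
Test piece J rot2 at col 3 (width 3): heights before test = [0 5 5 5 5 0]; fits = True

Answer: yes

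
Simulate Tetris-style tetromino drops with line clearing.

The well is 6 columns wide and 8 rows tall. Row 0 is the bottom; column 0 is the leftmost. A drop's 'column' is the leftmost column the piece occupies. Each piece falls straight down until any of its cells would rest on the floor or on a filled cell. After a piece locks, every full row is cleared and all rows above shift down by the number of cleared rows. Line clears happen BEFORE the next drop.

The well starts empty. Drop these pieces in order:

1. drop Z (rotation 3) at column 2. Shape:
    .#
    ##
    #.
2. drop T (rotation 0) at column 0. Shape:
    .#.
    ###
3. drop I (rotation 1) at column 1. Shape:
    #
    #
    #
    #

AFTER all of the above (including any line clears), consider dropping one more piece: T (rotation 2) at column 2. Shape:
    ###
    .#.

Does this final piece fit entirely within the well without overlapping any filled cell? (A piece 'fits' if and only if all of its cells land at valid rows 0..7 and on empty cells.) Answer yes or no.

Drop 1: Z rot3 at col 2 lands with bottom-row=0; cleared 0 line(s) (total 0); column heights now [0 0 2 3 0 0], max=3
Drop 2: T rot0 at col 0 lands with bottom-row=2; cleared 0 line(s) (total 0); column heights now [3 4 3 3 0 0], max=4
Drop 3: I rot1 at col 1 lands with bottom-row=4; cleared 0 line(s) (total 0); column heights now [3 8 3 3 0 0], max=8
Test piece T rot2 at col 2 (width 3): heights before test = [3 8 3 3 0 0]; fits = True

Answer: yes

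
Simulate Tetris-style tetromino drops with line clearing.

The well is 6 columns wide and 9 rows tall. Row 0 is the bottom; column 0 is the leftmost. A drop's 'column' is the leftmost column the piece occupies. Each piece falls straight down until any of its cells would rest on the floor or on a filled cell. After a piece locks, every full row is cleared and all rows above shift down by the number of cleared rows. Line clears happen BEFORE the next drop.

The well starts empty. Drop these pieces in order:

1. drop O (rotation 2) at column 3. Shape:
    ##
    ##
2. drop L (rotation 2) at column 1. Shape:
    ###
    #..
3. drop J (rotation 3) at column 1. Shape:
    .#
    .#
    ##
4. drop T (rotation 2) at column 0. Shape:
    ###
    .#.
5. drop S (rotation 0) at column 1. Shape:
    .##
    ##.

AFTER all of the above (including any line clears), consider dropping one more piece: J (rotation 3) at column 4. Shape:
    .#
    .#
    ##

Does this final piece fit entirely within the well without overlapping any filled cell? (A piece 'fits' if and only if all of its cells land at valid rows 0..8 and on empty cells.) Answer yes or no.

Answer: yes

Derivation:
Drop 1: O rot2 at col 3 lands with bottom-row=0; cleared 0 line(s) (total 0); column heights now [0 0 0 2 2 0], max=2
Drop 2: L rot2 at col 1 lands with bottom-row=1; cleared 0 line(s) (total 0); column heights now [0 3 3 3 2 0], max=3
Drop 3: J rot3 at col 1 lands with bottom-row=3; cleared 0 line(s) (total 0); column heights now [0 4 6 3 2 0], max=6
Drop 4: T rot2 at col 0 lands with bottom-row=5; cleared 0 line(s) (total 0); column heights now [7 7 7 3 2 0], max=7
Drop 5: S rot0 at col 1 lands with bottom-row=7; cleared 0 line(s) (total 0); column heights now [7 8 9 9 2 0], max=9
Test piece J rot3 at col 4 (width 2): heights before test = [7 8 9 9 2 0]; fits = True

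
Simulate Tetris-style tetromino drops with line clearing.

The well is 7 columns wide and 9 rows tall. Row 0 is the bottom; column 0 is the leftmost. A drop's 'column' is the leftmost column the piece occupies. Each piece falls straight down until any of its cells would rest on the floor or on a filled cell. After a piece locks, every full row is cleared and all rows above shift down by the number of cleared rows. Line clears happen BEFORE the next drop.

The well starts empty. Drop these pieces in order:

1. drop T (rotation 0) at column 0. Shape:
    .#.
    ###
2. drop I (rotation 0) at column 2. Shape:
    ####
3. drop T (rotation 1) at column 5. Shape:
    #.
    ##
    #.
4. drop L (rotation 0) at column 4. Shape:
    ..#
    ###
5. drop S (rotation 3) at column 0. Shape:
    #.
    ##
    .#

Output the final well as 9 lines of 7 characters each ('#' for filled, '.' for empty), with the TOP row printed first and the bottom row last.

Drop 1: T rot0 at col 0 lands with bottom-row=0; cleared 0 line(s) (total 0); column heights now [1 2 1 0 0 0 0], max=2
Drop 2: I rot0 at col 2 lands with bottom-row=1; cleared 0 line(s) (total 0); column heights now [1 2 2 2 2 2 0], max=2
Drop 3: T rot1 at col 5 lands with bottom-row=2; cleared 0 line(s) (total 0); column heights now [1 2 2 2 2 5 4], max=5
Drop 4: L rot0 at col 4 lands with bottom-row=5; cleared 0 line(s) (total 0); column heights now [1 2 2 2 6 6 7], max=7
Drop 5: S rot3 at col 0 lands with bottom-row=2; cleared 0 line(s) (total 0); column heights now [5 4 2 2 6 6 7], max=7

Answer: .......
.......
......#
....###
#....#.
##...##
.#...#.
.#####.
###....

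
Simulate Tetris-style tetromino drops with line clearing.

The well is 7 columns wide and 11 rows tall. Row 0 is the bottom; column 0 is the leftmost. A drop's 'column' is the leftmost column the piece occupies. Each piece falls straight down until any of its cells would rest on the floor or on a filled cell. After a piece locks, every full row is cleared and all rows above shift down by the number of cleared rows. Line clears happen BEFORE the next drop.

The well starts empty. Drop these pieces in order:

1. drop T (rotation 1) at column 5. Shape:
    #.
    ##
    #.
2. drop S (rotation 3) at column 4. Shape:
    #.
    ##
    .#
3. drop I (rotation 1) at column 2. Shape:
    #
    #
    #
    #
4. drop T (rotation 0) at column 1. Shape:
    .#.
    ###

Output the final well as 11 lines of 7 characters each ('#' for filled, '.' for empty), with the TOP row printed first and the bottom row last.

Drop 1: T rot1 at col 5 lands with bottom-row=0; cleared 0 line(s) (total 0); column heights now [0 0 0 0 0 3 2], max=3
Drop 2: S rot3 at col 4 lands with bottom-row=3; cleared 0 line(s) (total 0); column heights now [0 0 0 0 6 5 2], max=6
Drop 3: I rot1 at col 2 lands with bottom-row=0; cleared 0 line(s) (total 0); column heights now [0 0 4 0 6 5 2], max=6
Drop 4: T rot0 at col 1 lands with bottom-row=4; cleared 0 line(s) (total 0); column heights now [0 5 6 5 6 5 2], max=6

Answer: .......
.......
.......
.......
.......
..#.#..
.#####.
..#..#.
..#..#.
..#..##
..#..#.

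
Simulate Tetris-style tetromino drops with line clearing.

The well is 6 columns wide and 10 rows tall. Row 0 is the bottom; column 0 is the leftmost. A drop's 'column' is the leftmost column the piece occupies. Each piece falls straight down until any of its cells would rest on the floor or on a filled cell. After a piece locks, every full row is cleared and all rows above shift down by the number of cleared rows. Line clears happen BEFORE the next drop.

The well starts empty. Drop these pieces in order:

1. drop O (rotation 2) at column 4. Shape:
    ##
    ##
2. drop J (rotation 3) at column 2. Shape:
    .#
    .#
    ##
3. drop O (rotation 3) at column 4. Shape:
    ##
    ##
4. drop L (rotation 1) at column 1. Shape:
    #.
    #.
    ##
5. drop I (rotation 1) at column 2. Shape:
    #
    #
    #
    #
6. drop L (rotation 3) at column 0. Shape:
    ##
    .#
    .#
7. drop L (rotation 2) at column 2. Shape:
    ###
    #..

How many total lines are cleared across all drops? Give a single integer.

Drop 1: O rot2 at col 4 lands with bottom-row=0; cleared 0 line(s) (total 0); column heights now [0 0 0 0 2 2], max=2
Drop 2: J rot3 at col 2 lands with bottom-row=0; cleared 0 line(s) (total 0); column heights now [0 0 1 3 2 2], max=3
Drop 3: O rot3 at col 4 lands with bottom-row=2; cleared 0 line(s) (total 0); column heights now [0 0 1 3 4 4], max=4
Drop 4: L rot1 at col 1 lands with bottom-row=1; cleared 0 line(s) (total 0); column heights now [0 4 2 3 4 4], max=4
Drop 5: I rot1 at col 2 lands with bottom-row=2; cleared 0 line(s) (total 0); column heights now [0 4 6 3 4 4], max=6
Drop 6: L rot3 at col 0 lands with bottom-row=4; cleared 0 line(s) (total 0); column heights now [7 7 6 3 4 4], max=7
Drop 7: L rot2 at col 2 lands with bottom-row=6; cleared 0 line(s) (total 0); column heights now [7 7 8 8 8 4], max=8

Answer: 0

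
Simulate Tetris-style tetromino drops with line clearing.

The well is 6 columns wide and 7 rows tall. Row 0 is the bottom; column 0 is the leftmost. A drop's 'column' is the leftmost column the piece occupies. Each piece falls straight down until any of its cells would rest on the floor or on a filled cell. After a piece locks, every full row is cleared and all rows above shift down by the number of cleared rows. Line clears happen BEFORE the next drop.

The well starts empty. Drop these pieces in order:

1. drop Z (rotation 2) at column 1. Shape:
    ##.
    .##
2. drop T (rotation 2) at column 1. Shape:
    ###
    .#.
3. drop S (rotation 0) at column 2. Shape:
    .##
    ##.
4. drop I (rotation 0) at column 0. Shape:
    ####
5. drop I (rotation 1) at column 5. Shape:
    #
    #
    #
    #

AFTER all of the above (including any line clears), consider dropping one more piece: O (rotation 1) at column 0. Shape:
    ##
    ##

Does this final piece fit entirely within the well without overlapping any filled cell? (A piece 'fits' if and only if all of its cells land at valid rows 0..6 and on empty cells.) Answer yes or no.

Drop 1: Z rot2 at col 1 lands with bottom-row=0; cleared 0 line(s) (total 0); column heights now [0 2 2 1 0 0], max=2
Drop 2: T rot2 at col 1 lands with bottom-row=2; cleared 0 line(s) (total 0); column heights now [0 4 4 4 0 0], max=4
Drop 3: S rot0 at col 2 lands with bottom-row=4; cleared 0 line(s) (total 0); column heights now [0 4 5 6 6 0], max=6
Drop 4: I rot0 at col 0 lands with bottom-row=6; cleared 0 line(s) (total 0); column heights now [7 7 7 7 6 0], max=7
Drop 5: I rot1 at col 5 lands with bottom-row=0; cleared 0 line(s) (total 0); column heights now [7 7 7 7 6 4], max=7
Test piece O rot1 at col 0 (width 2): heights before test = [7 7 7 7 6 4]; fits = False

Answer: no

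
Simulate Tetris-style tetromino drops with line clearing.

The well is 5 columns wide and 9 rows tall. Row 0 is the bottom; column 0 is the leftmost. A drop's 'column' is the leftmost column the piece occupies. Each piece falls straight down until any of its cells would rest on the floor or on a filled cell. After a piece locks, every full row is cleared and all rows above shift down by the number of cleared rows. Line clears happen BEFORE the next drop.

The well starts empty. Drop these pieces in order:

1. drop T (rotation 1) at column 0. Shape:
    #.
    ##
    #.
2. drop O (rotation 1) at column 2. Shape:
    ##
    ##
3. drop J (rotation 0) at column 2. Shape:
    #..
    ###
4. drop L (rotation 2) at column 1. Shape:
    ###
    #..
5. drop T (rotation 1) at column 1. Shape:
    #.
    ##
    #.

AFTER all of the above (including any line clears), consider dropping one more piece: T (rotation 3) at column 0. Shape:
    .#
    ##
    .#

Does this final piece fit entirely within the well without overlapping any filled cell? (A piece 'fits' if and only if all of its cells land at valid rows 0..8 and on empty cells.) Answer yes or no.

Answer: no

Derivation:
Drop 1: T rot1 at col 0 lands with bottom-row=0; cleared 0 line(s) (total 0); column heights now [3 2 0 0 0], max=3
Drop 2: O rot1 at col 2 lands with bottom-row=0; cleared 0 line(s) (total 0); column heights now [3 2 2 2 0], max=3
Drop 3: J rot0 at col 2 lands with bottom-row=2; cleared 0 line(s) (total 0); column heights now [3 2 4 3 3], max=4
Drop 4: L rot2 at col 1 lands with bottom-row=3; cleared 0 line(s) (total 0); column heights now [3 5 5 5 3], max=5
Drop 5: T rot1 at col 1 lands with bottom-row=5; cleared 0 line(s) (total 0); column heights now [3 8 7 5 3], max=8
Test piece T rot3 at col 0 (width 2): heights before test = [3 8 7 5 3]; fits = False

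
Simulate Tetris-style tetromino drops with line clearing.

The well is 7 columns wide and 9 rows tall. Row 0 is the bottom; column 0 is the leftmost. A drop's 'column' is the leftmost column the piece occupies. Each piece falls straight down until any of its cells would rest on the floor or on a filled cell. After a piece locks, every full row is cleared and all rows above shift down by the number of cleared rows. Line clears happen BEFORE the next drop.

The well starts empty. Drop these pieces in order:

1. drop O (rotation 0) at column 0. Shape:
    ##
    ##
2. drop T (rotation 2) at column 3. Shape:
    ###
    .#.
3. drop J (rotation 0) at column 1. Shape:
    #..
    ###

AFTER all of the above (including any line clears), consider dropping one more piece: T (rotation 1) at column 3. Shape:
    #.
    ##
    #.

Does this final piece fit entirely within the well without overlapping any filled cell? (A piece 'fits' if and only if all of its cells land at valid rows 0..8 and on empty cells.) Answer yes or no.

Drop 1: O rot0 at col 0 lands with bottom-row=0; cleared 0 line(s) (total 0); column heights now [2 2 0 0 0 0 0], max=2
Drop 2: T rot2 at col 3 lands with bottom-row=0; cleared 0 line(s) (total 0); column heights now [2 2 0 2 2 2 0], max=2
Drop 3: J rot0 at col 1 lands with bottom-row=2; cleared 0 line(s) (total 0); column heights now [2 4 3 3 2 2 0], max=4
Test piece T rot1 at col 3 (width 2): heights before test = [2 4 3 3 2 2 0]; fits = True

Answer: yes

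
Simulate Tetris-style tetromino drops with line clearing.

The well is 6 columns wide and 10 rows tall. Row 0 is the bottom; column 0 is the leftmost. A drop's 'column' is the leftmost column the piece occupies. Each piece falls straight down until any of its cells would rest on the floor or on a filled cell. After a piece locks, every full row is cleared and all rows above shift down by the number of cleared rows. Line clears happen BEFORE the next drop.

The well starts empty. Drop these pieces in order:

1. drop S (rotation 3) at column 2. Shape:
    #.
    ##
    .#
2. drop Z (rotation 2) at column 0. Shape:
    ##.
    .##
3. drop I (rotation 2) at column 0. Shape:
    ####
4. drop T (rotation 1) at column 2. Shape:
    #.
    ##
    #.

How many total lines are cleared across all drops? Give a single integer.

Drop 1: S rot3 at col 2 lands with bottom-row=0; cleared 0 line(s) (total 0); column heights now [0 0 3 2 0 0], max=3
Drop 2: Z rot2 at col 0 lands with bottom-row=3; cleared 0 line(s) (total 0); column heights now [5 5 4 2 0 0], max=5
Drop 3: I rot2 at col 0 lands with bottom-row=5; cleared 0 line(s) (total 0); column heights now [6 6 6 6 0 0], max=6
Drop 4: T rot1 at col 2 lands with bottom-row=6; cleared 0 line(s) (total 0); column heights now [6 6 9 8 0 0], max=9

Answer: 0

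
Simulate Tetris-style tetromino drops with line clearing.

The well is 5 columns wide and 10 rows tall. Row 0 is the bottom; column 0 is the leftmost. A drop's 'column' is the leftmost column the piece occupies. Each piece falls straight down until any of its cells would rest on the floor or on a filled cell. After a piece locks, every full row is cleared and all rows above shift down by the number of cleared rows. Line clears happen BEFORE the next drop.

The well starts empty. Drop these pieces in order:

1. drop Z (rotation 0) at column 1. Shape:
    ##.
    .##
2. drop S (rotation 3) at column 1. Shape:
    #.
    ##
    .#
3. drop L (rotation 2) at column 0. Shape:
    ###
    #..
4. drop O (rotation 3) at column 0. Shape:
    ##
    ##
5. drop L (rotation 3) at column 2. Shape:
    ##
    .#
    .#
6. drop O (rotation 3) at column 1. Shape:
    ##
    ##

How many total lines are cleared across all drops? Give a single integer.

Drop 1: Z rot0 at col 1 lands with bottom-row=0; cleared 0 line(s) (total 0); column heights now [0 2 2 1 0], max=2
Drop 2: S rot3 at col 1 lands with bottom-row=2; cleared 0 line(s) (total 0); column heights now [0 5 4 1 0], max=5
Drop 3: L rot2 at col 0 lands with bottom-row=4; cleared 0 line(s) (total 0); column heights now [6 6 6 1 0], max=6
Drop 4: O rot3 at col 0 lands with bottom-row=6; cleared 0 line(s) (total 0); column heights now [8 8 6 1 0], max=8
Drop 5: L rot3 at col 2 lands with bottom-row=4; cleared 0 line(s) (total 0); column heights now [8 8 7 7 0], max=8
Drop 6: O rot3 at col 1 lands with bottom-row=8; cleared 0 line(s) (total 0); column heights now [8 10 10 7 0], max=10

Answer: 0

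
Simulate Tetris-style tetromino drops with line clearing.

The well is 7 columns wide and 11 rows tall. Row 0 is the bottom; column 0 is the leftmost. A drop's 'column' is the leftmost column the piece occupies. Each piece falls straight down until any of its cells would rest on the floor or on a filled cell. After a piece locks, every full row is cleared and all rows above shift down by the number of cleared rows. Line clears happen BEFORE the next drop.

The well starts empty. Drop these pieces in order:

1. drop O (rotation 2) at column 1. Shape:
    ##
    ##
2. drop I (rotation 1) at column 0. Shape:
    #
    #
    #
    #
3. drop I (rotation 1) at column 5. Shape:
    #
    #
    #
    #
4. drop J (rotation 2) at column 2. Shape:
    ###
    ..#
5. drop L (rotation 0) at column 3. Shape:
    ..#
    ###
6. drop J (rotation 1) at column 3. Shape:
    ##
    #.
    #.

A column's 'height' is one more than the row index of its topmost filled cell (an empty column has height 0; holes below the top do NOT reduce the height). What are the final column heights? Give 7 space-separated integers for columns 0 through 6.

Answer: 4 2 3 8 8 6 0

Derivation:
Drop 1: O rot2 at col 1 lands with bottom-row=0; cleared 0 line(s) (total 0); column heights now [0 2 2 0 0 0 0], max=2
Drop 2: I rot1 at col 0 lands with bottom-row=0; cleared 0 line(s) (total 0); column heights now [4 2 2 0 0 0 0], max=4
Drop 3: I rot1 at col 5 lands with bottom-row=0; cleared 0 line(s) (total 0); column heights now [4 2 2 0 0 4 0], max=4
Drop 4: J rot2 at col 2 lands with bottom-row=1; cleared 0 line(s) (total 0); column heights now [4 2 3 3 3 4 0], max=4
Drop 5: L rot0 at col 3 lands with bottom-row=4; cleared 0 line(s) (total 0); column heights now [4 2 3 5 5 6 0], max=6
Drop 6: J rot1 at col 3 lands with bottom-row=5; cleared 0 line(s) (total 0); column heights now [4 2 3 8 8 6 0], max=8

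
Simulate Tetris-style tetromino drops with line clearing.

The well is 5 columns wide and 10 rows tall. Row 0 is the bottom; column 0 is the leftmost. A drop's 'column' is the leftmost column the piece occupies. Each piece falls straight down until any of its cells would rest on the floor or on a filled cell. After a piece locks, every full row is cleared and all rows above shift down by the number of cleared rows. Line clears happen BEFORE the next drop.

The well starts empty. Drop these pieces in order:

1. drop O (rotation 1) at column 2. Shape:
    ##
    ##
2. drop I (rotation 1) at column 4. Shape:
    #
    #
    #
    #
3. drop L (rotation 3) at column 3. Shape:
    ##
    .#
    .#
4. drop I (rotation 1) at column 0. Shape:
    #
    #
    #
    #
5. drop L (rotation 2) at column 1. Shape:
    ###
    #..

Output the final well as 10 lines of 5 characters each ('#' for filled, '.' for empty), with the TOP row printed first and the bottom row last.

Answer: .....
.....
.###.
.#.##
....#
....#
#...#
#...#
#.###
#.###

Derivation:
Drop 1: O rot1 at col 2 lands with bottom-row=0; cleared 0 line(s) (total 0); column heights now [0 0 2 2 0], max=2
Drop 2: I rot1 at col 4 lands with bottom-row=0; cleared 0 line(s) (total 0); column heights now [0 0 2 2 4], max=4
Drop 3: L rot3 at col 3 lands with bottom-row=4; cleared 0 line(s) (total 0); column heights now [0 0 2 7 7], max=7
Drop 4: I rot1 at col 0 lands with bottom-row=0; cleared 0 line(s) (total 0); column heights now [4 0 2 7 7], max=7
Drop 5: L rot2 at col 1 lands with bottom-row=6; cleared 0 line(s) (total 0); column heights now [4 8 8 8 7], max=8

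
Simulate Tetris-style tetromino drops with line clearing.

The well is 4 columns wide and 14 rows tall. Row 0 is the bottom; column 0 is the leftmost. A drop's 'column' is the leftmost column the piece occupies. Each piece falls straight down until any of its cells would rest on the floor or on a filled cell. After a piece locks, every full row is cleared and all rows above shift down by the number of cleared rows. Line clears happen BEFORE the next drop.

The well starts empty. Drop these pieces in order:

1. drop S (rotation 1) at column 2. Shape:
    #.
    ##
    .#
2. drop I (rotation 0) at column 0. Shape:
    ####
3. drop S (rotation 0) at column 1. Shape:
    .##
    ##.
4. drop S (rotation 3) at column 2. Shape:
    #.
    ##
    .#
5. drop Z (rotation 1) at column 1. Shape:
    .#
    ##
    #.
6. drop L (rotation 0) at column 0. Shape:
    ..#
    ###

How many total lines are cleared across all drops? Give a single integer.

Drop 1: S rot1 at col 2 lands with bottom-row=0; cleared 0 line(s) (total 0); column heights now [0 0 3 2], max=3
Drop 2: I rot0 at col 0 lands with bottom-row=3; cleared 1 line(s) (total 1); column heights now [0 0 3 2], max=3
Drop 3: S rot0 at col 1 lands with bottom-row=3; cleared 0 line(s) (total 1); column heights now [0 4 5 5], max=5
Drop 4: S rot3 at col 2 lands with bottom-row=5; cleared 0 line(s) (total 1); column heights now [0 4 8 7], max=8
Drop 5: Z rot1 at col 1 lands with bottom-row=7; cleared 0 line(s) (total 1); column heights now [0 9 10 7], max=10
Drop 6: L rot0 at col 0 lands with bottom-row=10; cleared 0 line(s) (total 1); column heights now [11 11 12 7], max=12

Answer: 1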